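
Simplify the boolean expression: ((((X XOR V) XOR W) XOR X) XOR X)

By XOR self-cancellation ((E XOR v) XOR v = E):
= ((X XOR V) XOR W)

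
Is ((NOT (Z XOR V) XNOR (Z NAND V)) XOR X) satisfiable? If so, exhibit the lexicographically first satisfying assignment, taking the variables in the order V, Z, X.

V=0, Z=0, X=0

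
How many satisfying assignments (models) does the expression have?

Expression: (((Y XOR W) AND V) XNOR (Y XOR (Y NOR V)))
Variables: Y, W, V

Satisfying assignments: (0,0,1), (1,0,1)
Count: 2 out of 8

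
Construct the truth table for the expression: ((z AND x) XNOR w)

x | z | w | Output
------------------
0 | 0 | 0 | 1
0 | 0 | 1 | 0
0 | 1 | 0 | 1
0 | 1 | 1 | 0
1 | 0 | 0 | 1
1 | 0 | 1 | 0
1 | 1 | 0 | 0
1 | 1 | 1 | 1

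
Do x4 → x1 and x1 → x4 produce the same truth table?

No, Converse is not equivalent to original (counterexample: x4=0, x1=1)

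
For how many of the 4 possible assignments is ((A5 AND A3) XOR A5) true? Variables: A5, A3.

Satisfying assignments: (1,0)
Count: 1 out of 4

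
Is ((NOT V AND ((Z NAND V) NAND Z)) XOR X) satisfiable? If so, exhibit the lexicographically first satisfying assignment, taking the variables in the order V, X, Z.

V=0, X=0, Z=0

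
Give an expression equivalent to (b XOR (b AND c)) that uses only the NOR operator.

((((b NOR ((b NOR b) NOR (c NOR c))) NOR (b NOR ((b NOR b) NOR (c NOR c)))) NOR ((b NOR ((b NOR b) NOR (c NOR c))) NOR (b NOR ((b NOR b) NOR (c NOR c))))) NOR ((((b NOR b) NOR (((b NOR b) NOR (c NOR c)) NOR ((b NOR b) NOR (c NOR c)))) NOR ((b NOR b) NOR (((b NOR b) NOR (c NOR c)) NOR ((b NOR b) NOR (c NOR c))))) NOR (((b NOR b) NOR (((b NOR b) NOR (c NOR c)) NOR ((b NOR b) NOR (c NOR c)))) NOR ((b NOR b) NOR (((b NOR b) NOR (c NOR c)) NOR ((b NOR b) NOR (c NOR c)))))))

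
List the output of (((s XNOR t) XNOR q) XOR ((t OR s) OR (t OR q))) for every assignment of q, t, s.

q | t | s | Output
------------------
0 | 0 | 0 | 0
0 | 0 | 1 | 0
0 | 1 | 0 | 0
0 | 1 | 1 | 1
1 | 0 | 0 | 0
1 | 0 | 1 | 1
1 | 1 | 0 | 1
1 | 1 | 1 | 0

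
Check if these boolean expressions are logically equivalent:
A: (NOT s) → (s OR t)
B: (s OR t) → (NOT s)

No, Converse is not equivalent to original (counterexample: t=0, s=0)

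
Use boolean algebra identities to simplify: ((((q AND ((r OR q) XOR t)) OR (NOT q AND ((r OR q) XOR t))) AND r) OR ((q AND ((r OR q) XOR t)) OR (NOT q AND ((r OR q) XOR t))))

By absorption (E OR (E AND v) = E) then distribution ((E AND v) OR (E AND NOT v) = E):
= ((r OR q) XOR t)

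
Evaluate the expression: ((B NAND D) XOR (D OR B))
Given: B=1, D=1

Substituting: ((1 NAND 1) XOR (1 OR 1))
= 1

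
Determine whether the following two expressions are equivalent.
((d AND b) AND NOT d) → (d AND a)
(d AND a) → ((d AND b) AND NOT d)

No, Converse is not equivalent to original (counterexample: d=1, a=1, b=0)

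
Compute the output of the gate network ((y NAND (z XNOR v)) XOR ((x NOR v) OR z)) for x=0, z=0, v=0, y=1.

Substituting: ((1 NAND (0 XNOR 0)) XOR ((0 NOR 0) OR 0))
= 1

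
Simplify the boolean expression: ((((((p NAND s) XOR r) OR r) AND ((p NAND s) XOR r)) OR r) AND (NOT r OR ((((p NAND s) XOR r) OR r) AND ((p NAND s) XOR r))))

By distribution ((E OR v) AND (E OR NOT v) = E) then absorption (E AND (E OR v) = E):
= ((p NAND s) XOR r)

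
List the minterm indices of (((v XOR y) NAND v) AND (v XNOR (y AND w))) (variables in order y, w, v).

Σm(0, 2, 4, 7) = (NOT y AND NOT w AND NOT v) OR (NOT y AND w AND NOT v) OR (y AND NOT w AND NOT v) OR (y AND w AND v)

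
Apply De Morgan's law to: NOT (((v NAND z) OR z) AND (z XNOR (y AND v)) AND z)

NOT ((v NAND z) OR z) OR NOT (z XNOR (y AND v)) OR NOT z
De Morgan's: NOT(AND of terms) = OR of negations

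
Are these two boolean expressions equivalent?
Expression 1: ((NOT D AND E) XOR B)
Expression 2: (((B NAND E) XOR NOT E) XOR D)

No. Counterexample: with E=0, D=0, B=1, Expression 1 = 1 but Expression 2 = 0.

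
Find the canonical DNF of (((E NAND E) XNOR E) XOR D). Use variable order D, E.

(D AND NOT E) OR (D AND E)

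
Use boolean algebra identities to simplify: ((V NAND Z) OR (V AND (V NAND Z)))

By absorption (E OR (E AND v) = E):
= (V NAND Z)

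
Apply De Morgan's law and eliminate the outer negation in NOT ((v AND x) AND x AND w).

NOT (v AND x) OR NOT x OR NOT w
De Morgan's: NOT(AND of terms) = OR of negations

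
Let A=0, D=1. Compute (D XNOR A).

Substituting: (1 XNOR 0)
= 0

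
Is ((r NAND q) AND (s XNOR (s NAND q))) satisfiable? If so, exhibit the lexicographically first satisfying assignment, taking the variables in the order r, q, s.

r=0, q=0, s=1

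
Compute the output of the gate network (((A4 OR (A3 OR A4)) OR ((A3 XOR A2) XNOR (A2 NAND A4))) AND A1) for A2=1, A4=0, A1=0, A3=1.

Substituting: (((0 OR (1 OR 0)) OR ((1 XOR 1) XNOR (1 NAND 0))) AND 0)
= 0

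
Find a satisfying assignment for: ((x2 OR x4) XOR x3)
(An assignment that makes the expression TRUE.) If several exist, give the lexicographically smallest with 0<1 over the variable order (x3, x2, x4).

x3=0, x2=0, x4=1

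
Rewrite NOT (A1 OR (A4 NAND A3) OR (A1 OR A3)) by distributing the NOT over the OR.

NOT A1 AND NOT (A4 NAND A3) AND NOT (A1 OR A3)
De Morgan's: NOT(OR of terms) = AND of negations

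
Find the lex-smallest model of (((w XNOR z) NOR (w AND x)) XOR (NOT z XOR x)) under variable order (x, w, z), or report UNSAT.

x=0, w=0, z=0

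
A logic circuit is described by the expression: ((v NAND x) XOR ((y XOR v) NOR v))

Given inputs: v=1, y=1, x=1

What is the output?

Substituting: ((1 NAND 1) XOR ((1 XOR 1) NOR 1))
= 0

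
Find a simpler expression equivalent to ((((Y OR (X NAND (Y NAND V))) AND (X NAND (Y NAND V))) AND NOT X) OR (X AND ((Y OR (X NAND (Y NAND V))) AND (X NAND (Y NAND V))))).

By distribution ((E AND v) OR (E AND NOT v) = E) then absorption (E AND (E OR v) = E):
= (X NAND (Y NAND V))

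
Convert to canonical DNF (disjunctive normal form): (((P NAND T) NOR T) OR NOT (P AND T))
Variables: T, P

(NOT T AND NOT P) OR (NOT T AND P) OR (T AND NOT P)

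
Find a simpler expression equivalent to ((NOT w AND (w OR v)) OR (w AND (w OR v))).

By distribution ((E AND v) OR (E AND NOT v) = E):
= (w OR v)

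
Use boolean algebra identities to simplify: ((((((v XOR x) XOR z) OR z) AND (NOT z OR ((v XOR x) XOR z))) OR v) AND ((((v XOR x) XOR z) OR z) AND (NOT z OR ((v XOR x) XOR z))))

By absorption (E AND (E OR v) = E) then distribution ((E OR v) AND (E OR NOT v) = E):
= ((v XOR x) XOR z)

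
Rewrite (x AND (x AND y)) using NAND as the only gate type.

((x NAND ((x NAND y) NAND (x NAND y))) NAND (x NAND ((x NAND y) NAND (x NAND y))))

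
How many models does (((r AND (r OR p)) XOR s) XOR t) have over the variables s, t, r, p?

Satisfying assignments: (0,0,1,0), (0,0,1,1), (0,1,0,0), (0,1,0,1), (1,0,0,0), (1,0,0,1), (1,1,1,0), (1,1,1,1)
Count: 8 out of 16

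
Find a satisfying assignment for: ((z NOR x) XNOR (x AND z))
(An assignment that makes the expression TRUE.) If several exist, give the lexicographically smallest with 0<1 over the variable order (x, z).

x=0, z=1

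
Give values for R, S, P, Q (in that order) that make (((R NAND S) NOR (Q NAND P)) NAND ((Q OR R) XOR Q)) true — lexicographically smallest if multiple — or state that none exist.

R=0, S=0, P=0, Q=0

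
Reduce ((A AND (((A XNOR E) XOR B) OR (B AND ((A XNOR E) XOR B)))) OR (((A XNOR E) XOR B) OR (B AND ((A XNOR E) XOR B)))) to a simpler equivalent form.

By absorption (E OR (E AND v) = E) then absorption (E OR (E AND v) = E):
= ((A XNOR E) XOR B)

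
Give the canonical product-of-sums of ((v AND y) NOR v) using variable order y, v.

ΠM(1, 3) = (y OR NOT v) AND (NOT y OR NOT v)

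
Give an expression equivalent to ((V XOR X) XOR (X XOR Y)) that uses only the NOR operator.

((((((((V NOR X) NOR (V NOR X)) NOR ((V NOR X) NOR (V NOR X))) NOR ((((V NOR V) NOR (X NOR X)) NOR ((V NOR V) NOR (X NOR X))) NOR (((V NOR V) NOR (X NOR X)) NOR ((V NOR V) NOR (X NOR X))))) NOR ((((X NOR Y) NOR (X NOR Y)) NOR ((X NOR Y) NOR (X NOR Y))) NOR ((((X NOR X) NOR (Y NOR Y)) NOR ((X NOR X) NOR (Y NOR Y))) NOR (((X NOR X) NOR (Y NOR Y)) NOR ((X NOR X) NOR (Y NOR Y)))))) NOR (((((V NOR X) NOR (V NOR X)) NOR ((V NOR X) NOR (V NOR X))) NOR ((((V NOR V) NOR (X NOR X)) NOR ((V NOR V) NOR (X NOR X))) NOR (((V NOR V) NOR (X NOR X)) NOR ((V NOR V) NOR (X NOR X))))) NOR ((((X NOR Y) NOR (X NOR Y)) NOR ((X NOR Y) NOR (X NOR Y))) NOR ((((X NOR X) NOR (Y NOR Y)) NOR ((X NOR X) NOR (Y NOR Y))) NOR (((X NOR X) NOR (Y NOR Y)) NOR ((X NOR X) NOR (Y NOR Y))))))) NOR ((((((V NOR X) NOR (V NOR X)) NOR ((V NOR X) NOR (V NOR X))) NOR ((((V NOR V) NOR (X NOR X)) NOR ((V NOR V) NOR (X NOR X))) NOR (((V NOR V) NOR (X NOR X)) NOR ((V NOR V) NOR (X NOR X))))) NOR ((((X NOR Y) NOR (X NOR Y)) NOR ((X NOR Y) NOR (X NOR Y))) NOR ((((X NOR X) NOR (Y NOR Y)) NOR ((X NOR X) NOR (Y NOR Y))) NOR (((X NOR X) NOR (Y NOR Y)) NOR ((X NOR X) NOR (Y NOR Y)))))) NOR (((((V NOR X) NOR (V NOR X)) NOR ((V NOR X) NOR (V NOR X))) NOR ((((V NOR V) NOR (X NOR X)) NOR ((V NOR V) NOR (X NOR X))) NOR (((V NOR V) NOR (X NOR X)) NOR ((V NOR V) NOR (X NOR X))))) NOR ((((X NOR Y) NOR (X NOR Y)) NOR ((X NOR Y) NOR (X NOR Y))) NOR ((((X NOR X) NOR (Y NOR Y)) NOR ((X NOR X) NOR (Y NOR Y))) NOR (((X NOR X) NOR (Y NOR Y)) NOR ((X NOR X) NOR (Y NOR Y)))))))) NOR ((((((((V NOR X) NOR (V NOR X)) NOR ((V NOR X) NOR (V NOR X))) NOR ((((V NOR V) NOR (X NOR X)) NOR ((V NOR V) NOR (X NOR X))) NOR (((V NOR V) NOR (X NOR X)) NOR ((V NOR V) NOR (X NOR X))))) NOR ((((V NOR X) NOR (V NOR X)) NOR ((V NOR X) NOR (V NOR X))) NOR ((((V NOR V) NOR (X NOR X)) NOR ((V NOR V) NOR (X NOR X))) NOR (((V NOR V) NOR (X NOR X)) NOR ((V NOR V) NOR (X NOR X)))))) NOR (((((X NOR Y) NOR (X NOR Y)) NOR ((X NOR Y) NOR (X NOR Y))) NOR ((((X NOR X) NOR (Y NOR Y)) NOR ((X NOR X) NOR (Y NOR Y))) NOR (((X NOR X) NOR (Y NOR Y)) NOR ((X NOR X) NOR (Y NOR Y))))) NOR ((((X NOR Y) NOR (X NOR Y)) NOR ((X NOR Y) NOR (X NOR Y))) NOR ((((X NOR X) NOR (Y NOR Y)) NOR ((X NOR X) NOR (Y NOR Y))) NOR (((X NOR X) NOR (Y NOR Y)) NOR ((X NOR X) NOR (Y NOR Y))))))) NOR ((((((V NOR X) NOR (V NOR X)) NOR ((V NOR X) NOR (V NOR X))) NOR ((((V NOR V) NOR (X NOR X)) NOR ((V NOR V) NOR (X NOR X))) NOR (((V NOR V) NOR (X NOR X)) NOR ((V NOR V) NOR (X NOR X))))) NOR ((((V NOR X) NOR (V NOR X)) NOR ((V NOR X) NOR (V NOR X))) NOR ((((V NOR V) NOR (X NOR X)) NOR ((V NOR V) NOR (X NOR X))) NOR (((V NOR V) NOR (X NOR X)) NOR ((V NOR V) NOR (X NOR X)))))) NOR (((((X NOR Y) NOR (X NOR Y)) NOR ((X NOR Y) NOR (X NOR Y))) NOR ((((X NOR X) NOR (Y NOR Y)) NOR ((X NOR X) NOR (Y NOR Y))) NOR (((X NOR X) NOR (Y NOR Y)) NOR ((X NOR X) NOR (Y NOR Y))))) NOR ((((X NOR Y) NOR (X NOR Y)) NOR ((X NOR Y) NOR (X NOR Y))) NOR ((((X NOR X) NOR (Y NOR Y)) NOR ((X NOR X) NOR (Y NOR Y))) NOR (((X NOR X) NOR (Y NOR Y)) NOR ((X NOR X) NOR (Y NOR Y)))))))) NOR (((((((V NOR X) NOR (V NOR X)) NOR ((V NOR X) NOR (V NOR X))) NOR ((((V NOR V) NOR (X NOR X)) NOR ((V NOR V) NOR (X NOR X))) NOR (((V NOR V) NOR (X NOR X)) NOR ((V NOR V) NOR (X NOR X))))) NOR ((((V NOR X) NOR (V NOR X)) NOR ((V NOR X) NOR (V NOR X))) NOR ((((V NOR V) NOR (X NOR X)) NOR ((V NOR V) NOR (X NOR X))) NOR (((V NOR V) NOR (X NOR X)) NOR ((V NOR V) NOR (X NOR X)))))) NOR (((((X NOR Y) NOR (X NOR Y)) NOR ((X NOR Y) NOR (X NOR Y))) NOR ((((X NOR X) NOR (Y NOR Y)) NOR ((X NOR X) NOR (Y NOR Y))) NOR (((X NOR X) NOR (Y NOR Y)) NOR ((X NOR X) NOR (Y NOR Y))))) NOR ((((X NOR Y) NOR (X NOR Y)) NOR ((X NOR Y) NOR (X NOR Y))) NOR ((((X NOR X) NOR (Y NOR Y)) NOR ((X NOR X) NOR (Y NOR Y))) NOR (((X NOR X) NOR (Y NOR Y)) NOR ((X NOR X) NOR (Y NOR Y))))))) NOR ((((((V NOR X) NOR (V NOR X)) NOR ((V NOR X) NOR (V NOR X))) NOR ((((V NOR V) NOR (X NOR X)) NOR ((V NOR V) NOR (X NOR X))) NOR (((V NOR V) NOR (X NOR X)) NOR ((V NOR V) NOR (X NOR X))))) NOR ((((V NOR X) NOR (V NOR X)) NOR ((V NOR X) NOR (V NOR X))) NOR ((((V NOR V) NOR (X NOR X)) NOR ((V NOR V) NOR (X NOR X))) NOR (((V NOR V) NOR (X NOR X)) NOR ((V NOR V) NOR (X NOR X)))))) NOR (((((X NOR Y) NOR (X NOR Y)) NOR ((X NOR Y) NOR (X NOR Y))) NOR ((((X NOR X) NOR (Y NOR Y)) NOR ((X NOR X) NOR (Y NOR Y))) NOR (((X NOR X) NOR (Y NOR Y)) NOR ((X NOR X) NOR (Y NOR Y))))) NOR ((((X NOR Y) NOR (X NOR Y)) NOR ((X NOR Y) NOR (X NOR Y))) NOR ((((X NOR X) NOR (Y NOR Y)) NOR ((X NOR X) NOR (Y NOR Y))) NOR (((X NOR X) NOR (Y NOR Y)) NOR ((X NOR X) NOR (Y NOR Y))))))))))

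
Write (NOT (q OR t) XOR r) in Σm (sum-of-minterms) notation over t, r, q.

Σm(0, 3, 6, 7) = (NOT t AND NOT r AND NOT q) OR (NOT t AND r AND q) OR (t AND r AND NOT q) OR (t AND r AND q)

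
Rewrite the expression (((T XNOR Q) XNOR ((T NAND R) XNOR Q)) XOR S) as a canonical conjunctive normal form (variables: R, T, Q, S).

(R OR T OR Q OR S) AND (R OR T OR NOT Q OR S) AND (R OR NOT T OR Q OR NOT S) AND (R OR NOT T OR NOT Q OR NOT S) AND (NOT R OR T OR Q OR S) AND (NOT R OR T OR NOT Q OR S) AND (NOT R OR NOT T OR Q OR S) AND (NOT R OR NOT T OR NOT Q OR S)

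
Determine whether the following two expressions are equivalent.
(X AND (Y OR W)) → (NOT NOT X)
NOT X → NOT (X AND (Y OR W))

Yes, Contrapositive is always equivalent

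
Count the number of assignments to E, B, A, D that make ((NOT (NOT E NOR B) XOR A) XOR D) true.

Satisfying assignments: (0,0,0,0), (0,0,1,1), (0,1,0,0), (0,1,1,1), (1,0,0,1), (1,0,1,0), (1,1,0,0), (1,1,1,1)
Count: 8 out of 16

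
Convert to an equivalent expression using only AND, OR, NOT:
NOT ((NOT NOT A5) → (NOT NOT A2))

(NOT NOT A5) AND NOT A2
(Negated implication: NOT(A → B) = A AND NOT B)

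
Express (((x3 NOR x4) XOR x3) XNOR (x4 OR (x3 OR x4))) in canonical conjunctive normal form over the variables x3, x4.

(x3 OR x4) AND (x3 OR NOT x4)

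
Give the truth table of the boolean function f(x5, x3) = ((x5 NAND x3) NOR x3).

x5 | x3 | Output
----------------
0 | 0 | 0
0 | 1 | 0
1 | 0 | 0
1 | 1 | 0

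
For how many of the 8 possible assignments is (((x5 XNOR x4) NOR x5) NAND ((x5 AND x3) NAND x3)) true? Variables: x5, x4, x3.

Satisfying assignments: (0,0,0), (0,0,1), (1,0,0), (1,0,1), (1,1,0), (1,1,1)
Count: 6 out of 8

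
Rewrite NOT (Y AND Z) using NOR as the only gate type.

(((Y NOR Y) NOR (Z NOR Z)) NOR ((Y NOR Y) NOR (Z NOR Z)))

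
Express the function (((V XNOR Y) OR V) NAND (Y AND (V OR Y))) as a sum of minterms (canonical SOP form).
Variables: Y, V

Σm(0, 1, 2) = (NOT Y AND NOT V) OR (NOT Y AND V) OR (Y AND NOT V)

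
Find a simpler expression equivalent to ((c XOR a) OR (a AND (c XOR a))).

By absorption (E OR (E AND v) = E):
= (c XOR a)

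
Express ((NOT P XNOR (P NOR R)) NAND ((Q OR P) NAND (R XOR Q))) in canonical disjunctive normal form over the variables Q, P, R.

(NOT Q AND NOT P AND R) OR (NOT Q AND P AND R) OR (Q AND NOT P AND NOT R) OR (Q AND NOT P AND R) OR (Q AND P AND NOT R)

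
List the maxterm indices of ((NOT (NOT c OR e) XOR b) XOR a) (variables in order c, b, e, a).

ΠM(0, 2, 5, 7, 9, 10, 12, 15) = (c OR b OR e OR a) AND (c OR b OR NOT e OR a) AND (c OR NOT b OR e OR NOT a) AND (c OR NOT b OR NOT e OR NOT a) AND (NOT c OR b OR e OR NOT a) AND (NOT c OR b OR NOT e OR a) AND (NOT c OR NOT b OR e OR a) AND (NOT c OR NOT b OR NOT e OR NOT a)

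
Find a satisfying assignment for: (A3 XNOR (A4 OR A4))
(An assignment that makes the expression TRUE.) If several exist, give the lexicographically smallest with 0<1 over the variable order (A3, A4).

A3=0, A4=0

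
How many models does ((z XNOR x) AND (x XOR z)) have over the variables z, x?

No assignment satisfies the expression.
Count: 0 out of 4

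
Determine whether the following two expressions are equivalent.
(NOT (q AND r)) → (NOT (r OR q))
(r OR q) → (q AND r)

Yes, Contrapositive is always equivalent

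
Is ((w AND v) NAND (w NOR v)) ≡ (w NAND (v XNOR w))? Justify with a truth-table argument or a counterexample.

No. Counterexample: with w=1, v=1, Expression 1 = 1 but Expression 2 = 0.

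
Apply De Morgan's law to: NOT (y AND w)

NOT y OR NOT w
De Morgan's: NOT(AND of terms) = OR of negations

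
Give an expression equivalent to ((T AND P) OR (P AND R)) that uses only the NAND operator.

((((T NAND P) NAND (T NAND P)) NAND ((T NAND P) NAND (T NAND P))) NAND (((P NAND R) NAND (P NAND R)) NAND ((P NAND R) NAND (P NAND R))))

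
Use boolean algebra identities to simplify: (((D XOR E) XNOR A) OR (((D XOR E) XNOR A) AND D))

By absorption (E OR (E AND v) = E):
= ((D XOR E) XNOR A)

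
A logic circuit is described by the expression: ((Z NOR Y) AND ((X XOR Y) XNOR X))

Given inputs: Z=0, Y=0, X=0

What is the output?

Substituting: ((0 NOR 0) AND ((0 XOR 0) XNOR 0))
= 1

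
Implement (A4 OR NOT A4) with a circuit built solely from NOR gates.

((A4 NOR (A4 NOR A4)) NOR (A4 NOR (A4 NOR A4)))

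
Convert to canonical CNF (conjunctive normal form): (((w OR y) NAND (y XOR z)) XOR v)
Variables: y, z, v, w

(y OR z OR NOT v OR w) AND (y OR z OR NOT v OR NOT w) AND (y OR NOT z OR v OR NOT w) AND (y OR NOT z OR NOT v OR w) AND (NOT y OR z OR v OR w) AND (NOT y OR z OR v OR NOT w) AND (NOT y OR NOT z OR NOT v OR w) AND (NOT y OR NOT z OR NOT v OR NOT w)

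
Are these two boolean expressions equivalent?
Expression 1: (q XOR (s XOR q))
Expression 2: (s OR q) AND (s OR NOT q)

Yes, they are equivalent — the two output columns agree on all 4 assignments:
s | q | Expression 1 | Expression 2
-----------------------------------
0 | 0 | 0 | 0
0 | 1 | 0 | 0
1 | 0 | 1 | 1
1 | 1 | 1 | 1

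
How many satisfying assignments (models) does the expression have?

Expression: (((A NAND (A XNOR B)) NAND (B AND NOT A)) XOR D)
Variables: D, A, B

Satisfying assignments: (0,0,0), (0,1,0), (0,1,1), (1,0,1)
Count: 4 out of 8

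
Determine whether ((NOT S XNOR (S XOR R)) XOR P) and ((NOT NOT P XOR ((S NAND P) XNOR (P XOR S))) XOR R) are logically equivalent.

No. Counterexample: with S=0, R=0, P=1, Expression 1 = 1 but Expression 2 = 0.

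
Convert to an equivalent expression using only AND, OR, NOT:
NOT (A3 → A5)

A3 AND NOT A5
(Negated implication: NOT(A → B) = A AND NOT B)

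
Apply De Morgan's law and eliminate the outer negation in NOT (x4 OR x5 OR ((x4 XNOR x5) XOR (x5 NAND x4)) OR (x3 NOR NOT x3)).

NOT x4 AND NOT x5 AND NOT ((x4 XNOR x5) XOR (x5 NAND x4)) AND NOT (x3 NOR NOT x3)
De Morgan's: NOT(OR of terms) = AND of negations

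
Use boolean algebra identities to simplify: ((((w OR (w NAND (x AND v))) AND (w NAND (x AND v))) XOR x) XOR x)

By XOR self-cancellation ((E XOR v) XOR v = E) then absorption (E AND (E OR v) = E):
= (w NAND (x AND v))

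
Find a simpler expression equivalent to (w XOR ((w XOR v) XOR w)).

By XOR self-cancellation ((E XOR v) XOR v = E):
= (w XOR v)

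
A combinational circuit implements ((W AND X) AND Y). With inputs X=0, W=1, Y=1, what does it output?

Substituting: ((1 AND 0) AND 1)
= 0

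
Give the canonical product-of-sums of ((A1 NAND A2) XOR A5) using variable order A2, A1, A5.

ΠM(1, 3, 5, 6) = (A2 OR A1 OR NOT A5) AND (A2 OR NOT A1 OR NOT A5) AND (NOT A2 OR A1 OR NOT A5) AND (NOT A2 OR NOT A1 OR A5)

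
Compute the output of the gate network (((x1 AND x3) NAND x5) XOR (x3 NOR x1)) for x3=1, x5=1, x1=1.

Substituting: (((1 AND 1) NAND 1) XOR (1 NOR 1))
= 0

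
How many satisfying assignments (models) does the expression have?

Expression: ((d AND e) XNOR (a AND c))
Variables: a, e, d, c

Satisfying assignments: (0,0,0,0), (0,0,0,1), (0,0,1,0), (0,0,1,1), (0,1,0,0), (0,1,0,1), (1,0,0,0), (1,0,1,0), (1,1,0,0), (1,1,1,1)
Count: 10 out of 16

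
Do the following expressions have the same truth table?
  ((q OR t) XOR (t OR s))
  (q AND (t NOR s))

No. Counterexample: with t=0, s=1, q=0, Expression 1 = 1 but Expression 2 = 0.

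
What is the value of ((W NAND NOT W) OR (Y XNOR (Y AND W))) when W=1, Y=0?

Substituting: ((1 NAND NOT 1) OR (0 XNOR (0 AND 1)))
= 1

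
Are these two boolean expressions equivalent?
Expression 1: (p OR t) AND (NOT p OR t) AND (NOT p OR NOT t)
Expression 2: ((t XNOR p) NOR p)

Yes, they are equivalent — the two output columns agree on all 4 assignments:
p | t | Expression 1 | Expression 2
-----------------------------------
0 | 0 | 0 | 0
0 | 1 | 1 | 1
1 | 0 | 0 | 0
1 | 1 | 0 | 0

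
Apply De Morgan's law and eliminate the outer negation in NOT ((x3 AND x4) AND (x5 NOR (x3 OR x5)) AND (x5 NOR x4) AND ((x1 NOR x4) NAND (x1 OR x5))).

NOT (x3 AND x4) OR NOT (x5 NOR (x3 OR x5)) OR NOT (x5 NOR x4) OR NOT ((x1 NOR x4) NAND (x1 OR x5))
De Morgan's: NOT(AND of terms) = OR of negations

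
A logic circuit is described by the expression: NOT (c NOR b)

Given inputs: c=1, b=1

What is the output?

Substituting: NOT (1 NOR 1)
= 1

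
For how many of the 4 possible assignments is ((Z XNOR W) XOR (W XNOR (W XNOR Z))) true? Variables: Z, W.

Satisfying assignments: (0,0), (1,0)
Count: 2 out of 4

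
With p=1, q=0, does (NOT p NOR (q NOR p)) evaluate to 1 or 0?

Substituting: (NOT 1 NOR (0 NOR 1))
= 1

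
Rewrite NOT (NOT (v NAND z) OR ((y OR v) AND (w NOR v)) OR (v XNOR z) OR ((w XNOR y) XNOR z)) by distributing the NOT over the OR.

(v NAND z) AND NOT ((y OR v) AND (w NOR v)) AND NOT (v XNOR z) AND NOT ((w XNOR y) XNOR z)
De Morgan's: NOT(OR of terms) = AND of negations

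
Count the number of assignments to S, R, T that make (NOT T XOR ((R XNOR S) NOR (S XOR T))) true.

Satisfying assignments: (0,0,0), (1,0,0), (1,0,1), (1,1,0)
Count: 4 out of 8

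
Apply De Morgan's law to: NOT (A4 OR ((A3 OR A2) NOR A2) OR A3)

NOT A4 AND NOT ((A3 OR A2) NOR A2) AND NOT A3
De Morgan's: NOT(OR of terms) = AND of negations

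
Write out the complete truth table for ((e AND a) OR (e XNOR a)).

a | e | Output
--------------
0 | 0 | 1
0 | 1 | 0
1 | 0 | 0
1 | 1 | 1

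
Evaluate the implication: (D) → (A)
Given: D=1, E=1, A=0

Antecedent (D) = 1; consequent (A) = 0.
1 → 0 = 0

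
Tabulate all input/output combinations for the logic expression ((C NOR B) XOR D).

C | B | D | Output
------------------
0 | 0 | 0 | 1
0 | 0 | 1 | 0
0 | 1 | 0 | 0
0 | 1 | 1 | 1
1 | 0 | 0 | 0
1 | 0 | 1 | 1
1 | 1 | 0 | 0
1 | 1 | 1 | 1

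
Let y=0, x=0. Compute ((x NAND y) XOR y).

Substituting: ((0 NAND 0) XOR 0)
= 1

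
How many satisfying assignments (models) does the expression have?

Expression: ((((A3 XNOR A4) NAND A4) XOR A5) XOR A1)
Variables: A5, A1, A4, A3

Satisfying assignments: (0,0,0,0), (0,0,0,1), (0,0,1,0), (0,1,1,1), (1,0,1,1), (1,1,0,0), (1,1,0,1), (1,1,1,0)
Count: 8 out of 16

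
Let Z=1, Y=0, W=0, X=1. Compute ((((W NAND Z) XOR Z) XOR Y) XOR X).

Substituting: ((((0 NAND 1) XOR 1) XOR 0) XOR 1)
= 1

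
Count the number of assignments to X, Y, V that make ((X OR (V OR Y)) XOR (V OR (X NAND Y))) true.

Satisfying assignments: (0,0,0), (1,1,0)
Count: 2 out of 8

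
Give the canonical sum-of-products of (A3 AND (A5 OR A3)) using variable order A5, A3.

Σm(1, 3) = (NOT A5 AND A3) OR (A5 AND A3)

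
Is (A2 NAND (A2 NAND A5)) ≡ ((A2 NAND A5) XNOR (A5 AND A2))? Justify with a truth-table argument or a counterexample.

No. Counterexample: with A2=0, A5=0, Expression 1 = 1 but Expression 2 = 0.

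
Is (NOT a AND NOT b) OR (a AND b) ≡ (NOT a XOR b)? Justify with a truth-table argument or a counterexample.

Yes, they are equivalent — the two output columns agree on all 4 assignments:
a | b | Expression 1 | Expression 2
-----------------------------------
0 | 0 | 1 | 1
0 | 1 | 0 | 0
1 | 0 | 0 | 0
1 | 1 | 1 | 1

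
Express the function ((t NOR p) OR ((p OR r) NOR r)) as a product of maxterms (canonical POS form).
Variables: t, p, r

ΠM(2, 3, 5, 6, 7) = (t OR NOT p OR r) AND (t OR NOT p OR NOT r) AND (NOT t OR p OR NOT r) AND (NOT t OR NOT p OR r) AND (NOT t OR NOT p OR NOT r)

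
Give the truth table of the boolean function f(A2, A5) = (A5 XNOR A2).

A2 | A5 | Output
----------------
0 | 0 | 1
0 | 1 | 0
1 | 0 | 0
1 | 1 | 1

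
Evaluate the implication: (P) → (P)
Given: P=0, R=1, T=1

Antecedent (P) = 0; consequent (P) = 0.
0 → 0 = 1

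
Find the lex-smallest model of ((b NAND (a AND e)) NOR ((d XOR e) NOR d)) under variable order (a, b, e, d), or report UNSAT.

a=1, b=1, e=1, d=0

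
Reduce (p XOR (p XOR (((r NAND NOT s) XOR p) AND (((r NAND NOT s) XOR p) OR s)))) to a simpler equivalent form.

By XOR self-cancellation ((E XOR v) XOR v = E) then absorption (E AND (E OR v) = E):
= ((r NAND NOT s) XOR p)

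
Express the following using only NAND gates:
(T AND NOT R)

((T NAND (R NAND R)) NAND (T NAND (R NAND R)))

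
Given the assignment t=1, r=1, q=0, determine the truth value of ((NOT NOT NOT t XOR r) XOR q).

Substituting: ((NOT NOT NOT 1 XOR 1) XOR 0)
= 1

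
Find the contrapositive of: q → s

Contrapositive: NOT s → NOT q
Note: A statement and its contrapositive are logically equivalent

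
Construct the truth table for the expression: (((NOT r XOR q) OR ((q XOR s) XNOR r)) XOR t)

r | s | t | q | Output
----------------------
0 | 0 | 0 | 0 | 1
0 | 0 | 0 | 1 | 0
0 | 0 | 1 | 0 | 0
0 | 0 | 1 | 1 | 1
0 | 1 | 0 | 0 | 1
0 | 1 | 0 | 1 | 1
0 | 1 | 1 | 0 | 0
0 | 1 | 1 | 1 | 0
1 | 0 | 0 | 0 | 0
1 | 0 | 0 | 1 | 1
1 | 0 | 1 | 0 | 1
1 | 0 | 1 | 1 | 0
1 | 1 | 0 | 0 | 1
1 | 1 | 0 | 1 | 1
1 | 1 | 1 | 0 | 0
1 | 1 | 1 | 1 | 0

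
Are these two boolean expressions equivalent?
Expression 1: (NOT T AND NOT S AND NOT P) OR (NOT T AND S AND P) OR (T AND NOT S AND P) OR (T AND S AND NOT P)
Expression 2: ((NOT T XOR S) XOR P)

Yes, they are equivalent — the two output columns agree on all 8 assignments:
T | S | P | Expression 1 | Expression 2
---------------------------------------
0 | 0 | 0 | 1 | 1
0 | 0 | 1 | 0 | 0
0 | 1 | 0 | 0 | 0
0 | 1 | 1 | 1 | 1
1 | 0 | 0 | 0 | 0
1 | 0 | 1 | 1 | 1
1 | 1 | 0 | 1 | 1
1 | 1 | 1 | 0 | 0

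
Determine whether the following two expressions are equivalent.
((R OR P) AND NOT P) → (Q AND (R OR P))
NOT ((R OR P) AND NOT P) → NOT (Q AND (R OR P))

No, Inverse is not equivalent to original (counterexample: R=0, P=1, Q=1)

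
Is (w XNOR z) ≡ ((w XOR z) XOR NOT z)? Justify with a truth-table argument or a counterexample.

No. Counterexample: with w=0, z=1, Expression 1 = 0 but Expression 2 = 1.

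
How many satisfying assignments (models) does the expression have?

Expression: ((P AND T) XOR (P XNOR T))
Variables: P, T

Satisfying assignments: (0,0)
Count: 1 out of 4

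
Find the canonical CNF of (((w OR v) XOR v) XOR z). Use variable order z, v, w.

(z OR v OR w) AND (z OR NOT v OR w) AND (z OR NOT v OR NOT w) AND (NOT z OR v OR NOT w)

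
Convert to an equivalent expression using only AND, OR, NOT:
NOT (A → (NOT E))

A AND E
(Negated implication: NOT(A → B) = A AND NOT B)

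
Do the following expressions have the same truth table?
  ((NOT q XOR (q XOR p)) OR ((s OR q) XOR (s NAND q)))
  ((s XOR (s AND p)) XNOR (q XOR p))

No. Counterexample: with p=0, q=0, s=1, Expression 1 = 1 but Expression 2 = 0.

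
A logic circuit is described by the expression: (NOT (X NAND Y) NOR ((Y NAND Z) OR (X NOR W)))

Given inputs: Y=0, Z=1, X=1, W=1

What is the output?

Substituting: (NOT (1 NAND 0) NOR ((0 NAND 1) OR (1 NOR 1)))
= 0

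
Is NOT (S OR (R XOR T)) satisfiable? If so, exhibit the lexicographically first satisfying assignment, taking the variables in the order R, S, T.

R=0, S=0, T=0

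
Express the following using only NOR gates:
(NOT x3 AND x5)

(((x3 NOR x3) NOR (x3 NOR x3)) NOR (x5 NOR x5))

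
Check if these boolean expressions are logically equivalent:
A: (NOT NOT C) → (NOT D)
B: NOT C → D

No, Inverse is not equivalent to original (counterexample: C=0, D=0, E=0)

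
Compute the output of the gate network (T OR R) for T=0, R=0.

Substituting: (0 OR 0)
= 0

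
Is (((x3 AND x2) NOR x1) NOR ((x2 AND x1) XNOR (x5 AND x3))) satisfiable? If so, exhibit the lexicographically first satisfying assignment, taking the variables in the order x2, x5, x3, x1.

x2=0, x5=1, x3=1, x1=1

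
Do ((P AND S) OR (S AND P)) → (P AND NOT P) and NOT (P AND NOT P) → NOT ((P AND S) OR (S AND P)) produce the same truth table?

Yes, Contrapositive is always equivalent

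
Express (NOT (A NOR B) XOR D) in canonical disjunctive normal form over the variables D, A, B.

(NOT D AND NOT A AND B) OR (NOT D AND A AND NOT B) OR (NOT D AND A AND B) OR (D AND NOT A AND NOT B)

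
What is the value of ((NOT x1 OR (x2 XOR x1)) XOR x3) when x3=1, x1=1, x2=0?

Substituting: ((NOT 1 OR (0 XOR 1)) XOR 1)
= 0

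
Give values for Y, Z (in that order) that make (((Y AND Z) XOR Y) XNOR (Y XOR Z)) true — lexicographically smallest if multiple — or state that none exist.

Y=0, Z=0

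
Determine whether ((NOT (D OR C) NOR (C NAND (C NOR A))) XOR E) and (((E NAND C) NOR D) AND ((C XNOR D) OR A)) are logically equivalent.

No. Counterexample: with E=1, D=0, C=0, A=0, Expression 1 = 1 but Expression 2 = 0.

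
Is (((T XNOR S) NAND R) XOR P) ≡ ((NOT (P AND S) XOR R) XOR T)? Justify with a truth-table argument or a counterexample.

No. Counterexample: with P=0, R=0, S=0, T=1, Expression 1 = 1 but Expression 2 = 0.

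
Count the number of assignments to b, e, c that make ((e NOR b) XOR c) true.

Satisfying assignments: (0,0,0), (0,1,1), (1,0,1), (1,1,1)
Count: 4 out of 8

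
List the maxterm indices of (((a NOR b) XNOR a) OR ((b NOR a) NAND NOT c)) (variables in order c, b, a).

ΠM(0) = (c OR b OR a)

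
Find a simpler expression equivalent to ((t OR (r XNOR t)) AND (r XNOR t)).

By absorption (E AND (E OR v) = E):
= (r XNOR t)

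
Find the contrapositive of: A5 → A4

Contrapositive: NOT A4 → NOT A5
Note: A statement and its contrapositive are logically equivalent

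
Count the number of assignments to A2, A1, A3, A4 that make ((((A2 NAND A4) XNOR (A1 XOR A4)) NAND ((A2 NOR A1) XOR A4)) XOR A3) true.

Satisfying assignments: (0,0,0,0), (0,0,0,1), (0,1,0,0), (0,1,0,1), (1,0,0,0), (1,0,0,1), (1,1,0,0), (1,1,1,1)
Count: 8 out of 16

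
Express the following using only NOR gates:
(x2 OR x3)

((x2 NOR x3) NOR (x2 NOR x3))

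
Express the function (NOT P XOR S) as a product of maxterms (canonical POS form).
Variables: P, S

ΠM(1, 2) = (P OR NOT S) AND (NOT P OR S)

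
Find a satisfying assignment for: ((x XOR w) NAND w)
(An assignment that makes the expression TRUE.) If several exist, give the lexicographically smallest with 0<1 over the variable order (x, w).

x=0, w=0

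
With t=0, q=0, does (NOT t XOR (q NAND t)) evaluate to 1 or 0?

Substituting: (NOT 0 XOR (0 NAND 0))
= 0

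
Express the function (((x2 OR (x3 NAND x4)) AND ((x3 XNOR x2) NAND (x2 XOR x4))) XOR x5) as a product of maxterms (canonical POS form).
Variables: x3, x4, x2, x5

ΠM(1, 3, 4, 7, 9, 10, 12, 15) = (x3 OR x4 OR x2 OR NOT x5) AND (x3 OR x4 OR NOT x2 OR NOT x5) AND (x3 OR NOT x4 OR x2 OR x5) AND (x3 OR NOT x4 OR NOT x2 OR NOT x5) AND (NOT x3 OR x4 OR x2 OR NOT x5) AND (NOT x3 OR x4 OR NOT x2 OR x5) AND (NOT x3 OR NOT x4 OR x2 OR x5) AND (NOT x3 OR NOT x4 OR NOT x2 OR NOT x5)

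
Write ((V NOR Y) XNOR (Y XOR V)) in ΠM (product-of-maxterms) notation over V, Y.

ΠM(0, 1, 2) = (V OR Y) AND (V OR NOT Y) AND (NOT V OR Y)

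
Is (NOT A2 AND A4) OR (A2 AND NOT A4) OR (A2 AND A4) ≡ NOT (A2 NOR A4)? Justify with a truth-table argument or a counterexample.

Yes, they are equivalent — the two output columns agree on all 4 assignments:
A2 | A4 | Expression 1 | Expression 2
-------------------------------------
0 | 0 | 0 | 0
0 | 1 | 1 | 1
1 | 0 | 1 | 1
1 | 1 | 1 | 1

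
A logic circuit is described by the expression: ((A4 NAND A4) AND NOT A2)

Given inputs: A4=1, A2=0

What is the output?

Substituting: ((1 NAND 1) AND NOT 0)
= 0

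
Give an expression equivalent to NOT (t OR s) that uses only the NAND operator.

(((t NAND t) NAND (s NAND s)) NAND ((t NAND t) NAND (s NAND s)))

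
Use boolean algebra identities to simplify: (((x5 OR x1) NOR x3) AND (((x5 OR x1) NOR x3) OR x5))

By absorption (E AND (E OR v) = E):
= ((x5 OR x1) NOR x3)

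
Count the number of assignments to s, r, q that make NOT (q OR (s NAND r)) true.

Satisfying assignments: (1,1,0)
Count: 1 out of 8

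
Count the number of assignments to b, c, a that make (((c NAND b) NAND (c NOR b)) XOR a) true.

Satisfying assignments: (0,0,1), (0,1,0), (1,0,0), (1,1,0)
Count: 4 out of 8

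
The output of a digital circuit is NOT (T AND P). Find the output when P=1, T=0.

Substituting: NOT (0 AND 1)
= 1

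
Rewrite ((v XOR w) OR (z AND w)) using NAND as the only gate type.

((((v NAND (v NAND w)) NAND (w NAND (v NAND w))) NAND ((v NAND (v NAND w)) NAND (w NAND (v NAND w)))) NAND (((z NAND w) NAND (z NAND w)) NAND ((z NAND w) NAND (z NAND w))))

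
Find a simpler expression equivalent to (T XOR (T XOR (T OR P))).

By XOR self-cancellation ((E XOR v) XOR v = E):
= (T OR P)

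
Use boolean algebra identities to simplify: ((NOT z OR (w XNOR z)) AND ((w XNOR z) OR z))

By distribution ((E OR v) AND (E OR NOT v) = E):
= (w XNOR z)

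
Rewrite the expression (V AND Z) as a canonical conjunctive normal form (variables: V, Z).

(V OR Z) AND (V OR NOT Z) AND (NOT V OR Z)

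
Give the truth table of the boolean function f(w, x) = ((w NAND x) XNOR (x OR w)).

w | x | Output
--------------
0 | 0 | 0
0 | 1 | 1
1 | 0 | 1
1 | 1 | 0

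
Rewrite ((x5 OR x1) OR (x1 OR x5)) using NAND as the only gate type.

((((x5 NAND x5) NAND (x1 NAND x1)) NAND ((x5 NAND x5) NAND (x1 NAND x1))) NAND (((x1 NAND x1) NAND (x5 NAND x5)) NAND ((x1 NAND x1) NAND (x5 NAND x5))))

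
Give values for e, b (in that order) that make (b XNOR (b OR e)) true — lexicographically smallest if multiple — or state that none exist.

e=0, b=0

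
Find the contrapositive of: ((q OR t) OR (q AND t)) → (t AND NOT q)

Contrapositive: NOT (t AND NOT q) → NOT ((q OR t) OR (q AND t))
Note: A statement and its contrapositive are logically equivalent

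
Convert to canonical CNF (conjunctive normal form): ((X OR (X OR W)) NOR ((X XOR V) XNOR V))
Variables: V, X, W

(V OR X OR W) AND (V OR X OR NOT W) AND (V OR NOT X OR W) AND (V OR NOT X OR NOT W) AND (NOT V OR X OR W) AND (NOT V OR X OR NOT W) AND (NOT V OR NOT X OR W) AND (NOT V OR NOT X OR NOT W)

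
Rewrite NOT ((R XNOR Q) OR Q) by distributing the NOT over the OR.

NOT (R XNOR Q) AND NOT Q
De Morgan's: NOT(OR of terms) = AND of negations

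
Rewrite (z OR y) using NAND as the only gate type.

((z NAND z) NAND (y NAND y))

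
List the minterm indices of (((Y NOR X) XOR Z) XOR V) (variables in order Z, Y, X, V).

Σm(0, 3, 5, 7, 9, 10, 12, 14) = (NOT Z AND NOT Y AND NOT X AND NOT V) OR (NOT Z AND NOT Y AND X AND V) OR (NOT Z AND Y AND NOT X AND V) OR (NOT Z AND Y AND X AND V) OR (Z AND NOT Y AND NOT X AND V) OR (Z AND NOT Y AND X AND NOT V) OR (Z AND Y AND NOT X AND NOT V) OR (Z AND Y AND X AND NOT V)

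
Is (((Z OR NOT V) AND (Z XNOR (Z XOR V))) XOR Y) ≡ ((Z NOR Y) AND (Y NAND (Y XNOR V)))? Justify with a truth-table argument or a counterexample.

No. Counterexample: with Z=0, Y=0, V=1, Expression 1 = 0 but Expression 2 = 1.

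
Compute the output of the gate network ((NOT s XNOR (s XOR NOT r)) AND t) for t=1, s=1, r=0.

Substituting: ((NOT 1 XNOR (1 XOR NOT 0)) AND 1)
= 1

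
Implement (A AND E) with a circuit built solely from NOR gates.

((A NOR A) NOR (E NOR E))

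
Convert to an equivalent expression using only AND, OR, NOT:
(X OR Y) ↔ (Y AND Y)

((X OR Y) AND (Y AND Y)) OR (NOT (X OR Y) AND NOT (Y AND Y))
(Biconditional = both true or both false)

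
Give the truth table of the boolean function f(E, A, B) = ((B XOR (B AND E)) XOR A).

E | A | B | Output
------------------
0 | 0 | 0 | 0
0 | 0 | 1 | 1
0 | 1 | 0 | 1
0 | 1 | 1 | 0
1 | 0 | 0 | 0
1 | 0 | 1 | 0
1 | 1 | 0 | 1
1 | 1 | 1 | 1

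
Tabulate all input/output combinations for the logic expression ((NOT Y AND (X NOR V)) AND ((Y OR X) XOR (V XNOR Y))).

V | X | Y | Output
------------------
0 | 0 | 0 | 1
0 | 0 | 1 | 0
0 | 1 | 0 | 0
0 | 1 | 1 | 0
1 | 0 | 0 | 0
1 | 0 | 1 | 0
1 | 1 | 0 | 0
1 | 1 | 1 | 0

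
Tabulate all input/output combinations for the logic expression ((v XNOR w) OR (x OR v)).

v | w | x | Output
------------------
0 | 0 | 0 | 1
0 | 0 | 1 | 1
0 | 1 | 0 | 0
0 | 1 | 1 | 1
1 | 0 | 0 | 1
1 | 0 | 1 | 1
1 | 1 | 0 | 1
1 | 1 | 1 | 1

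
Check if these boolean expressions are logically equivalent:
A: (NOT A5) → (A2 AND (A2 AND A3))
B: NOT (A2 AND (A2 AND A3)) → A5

Yes, Contrapositive is always equivalent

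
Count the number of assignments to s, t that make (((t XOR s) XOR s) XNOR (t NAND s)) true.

Satisfying assignments: (0,1)
Count: 1 out of 4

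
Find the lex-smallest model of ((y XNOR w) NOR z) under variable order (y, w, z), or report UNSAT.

y=0, w=1, z=0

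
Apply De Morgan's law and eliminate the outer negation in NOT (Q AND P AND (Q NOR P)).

NOT Q OR NOT P OR NOT (Q NOR P)
De Morgan's: NOT(AND of terms) = OR of negations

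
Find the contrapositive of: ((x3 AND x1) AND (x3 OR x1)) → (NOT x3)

Contrapositive: x3 → NOT ((x3 AND x1) AND (x3 OR x1))
Note: A statement and its contrapositive are logically equivalent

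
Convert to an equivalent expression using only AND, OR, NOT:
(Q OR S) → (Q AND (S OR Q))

NOT (Q OR S) OR (Q AND (S OR Q))
(Implication elimination: A → B = NOT A OR B)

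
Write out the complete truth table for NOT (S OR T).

T | S | Output
--------------
0 | 0 | 1
0 | 1 | 0
1 | 0 | 0
1 | 1 | 0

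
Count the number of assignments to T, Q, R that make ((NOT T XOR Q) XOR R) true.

Satisfying assignments: (0,0,0), (0,1,1), (1,0,1), (1,1,0)
Count: 4 out of 8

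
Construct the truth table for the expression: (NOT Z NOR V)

V | Z | Output
--------------
0 | 0 | 0
0 | 1 | 1
1 | 0 | 0
1 | 1 | 0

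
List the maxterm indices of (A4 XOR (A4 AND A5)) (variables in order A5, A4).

ΠM(0, 2, 3) = (A5 OR A4) AND (NOT A5 OR A4) AND (NOT A5 OR NOT A4)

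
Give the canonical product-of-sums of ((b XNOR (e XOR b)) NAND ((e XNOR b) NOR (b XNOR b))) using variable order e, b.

ΠM() = TRUE (no maxterms)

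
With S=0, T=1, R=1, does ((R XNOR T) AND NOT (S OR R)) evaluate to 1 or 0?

Substituting: ((1 XNOR 1) AND NOT (0 OR 1))
= 0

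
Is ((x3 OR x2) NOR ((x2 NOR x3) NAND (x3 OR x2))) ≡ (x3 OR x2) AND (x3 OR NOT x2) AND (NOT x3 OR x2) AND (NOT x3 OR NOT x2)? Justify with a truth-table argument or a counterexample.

Yes, they are equivalent — the two output columns agree on all 4 assignments:
x3 | x2 | Expression 1 | Expression 2
-------------------------------------
0 | 0 | 0 | 0
0 | 1 | 0 | 0
1 | 0 | 0 | 0
1 | 1 | 0 | 0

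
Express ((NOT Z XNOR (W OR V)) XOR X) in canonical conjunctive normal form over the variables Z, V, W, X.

(Z OR V OR W OR X) AND (Z OR V OR NOT W OR NOT X) AND (Z OR NOT V OR W OR NOT X) AND (Z OR NOT V OR NOT W OR NOT X) AND (NOT Z OR V OR W OR NOT X) AND (NOT Z OR V OR NOT W OR X) AND (NOT Z OR NOT V OR W OR X) AND (NOT Z OR NOT V OR NOT W OR X)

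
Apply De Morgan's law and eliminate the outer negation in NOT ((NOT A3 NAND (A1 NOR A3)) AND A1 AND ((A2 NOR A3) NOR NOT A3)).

NOT (NOT A3 NAND (A1 NOR A3)) OR NOT A1 OR NOT ((A2 NOR A3) NOR NOT A3)
De Morgan's: NOT(AND of terms) = OR of negations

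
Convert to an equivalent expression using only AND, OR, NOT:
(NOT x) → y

x OR y
(Implication elimination: A → B = NOT A OR B)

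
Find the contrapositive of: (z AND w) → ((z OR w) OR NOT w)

Contrapositive: NOT ((z OR w) OR NOT w) → NOT (z AND w)
Note: A statement and its contrapositive are logically equivalent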